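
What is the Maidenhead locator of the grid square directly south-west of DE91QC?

Longitude subsquare q = 16; −1 → 15 = p.
Latitude subsquare c = 2; −1 → 1 = b.

DE91pb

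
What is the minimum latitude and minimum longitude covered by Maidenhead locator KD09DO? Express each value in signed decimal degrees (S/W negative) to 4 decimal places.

Field K=10, D=3: +10·20° lon, +3·10° lat → SW at lon 20°, lat -60°.
Square 0, 9: +0·2° lon, +9·1° lat → SW at lon 20°, lat -51°.
Subsquare d=3, o=14: +3·0.0833333° lon, +14·0.0416667° lat → SW at lon 20.25°, lat -50.4167°.
latitude -50.4167, longitude 20.2500.

-50.4167, 20.2500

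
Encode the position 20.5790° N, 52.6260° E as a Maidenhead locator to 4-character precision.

LL60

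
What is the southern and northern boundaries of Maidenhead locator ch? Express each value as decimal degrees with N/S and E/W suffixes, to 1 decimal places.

20.0° S, 10.0° S

Field C=2, H=7: +2·20° lon, +7·10° lat → SW at lon -140°, lat -20°.
Cell spans 20° lon × 10° lat.
south 20.0° S, north 10.0° S.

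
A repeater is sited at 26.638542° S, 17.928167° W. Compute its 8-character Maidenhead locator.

IG13ai86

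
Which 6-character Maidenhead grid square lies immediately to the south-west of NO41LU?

NO41kt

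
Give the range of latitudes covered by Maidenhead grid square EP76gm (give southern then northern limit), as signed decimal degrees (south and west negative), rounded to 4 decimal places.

66.5000, 66.5417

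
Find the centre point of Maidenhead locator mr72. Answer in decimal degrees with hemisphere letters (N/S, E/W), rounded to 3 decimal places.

Field M=12, R=17: +12·20° lon, +17·10° lat → SW at lon 60°, lat 80°.
Square 7, 2: +7·2° lon, +2·1° lat → SW at lon 74°, lat 82°.
Cell spans 2° lon × 1° lat. Centre is SW corner plus half of each.
latitude 82.500° N, longitude 75.000° E.

82.500° N, 75.000° E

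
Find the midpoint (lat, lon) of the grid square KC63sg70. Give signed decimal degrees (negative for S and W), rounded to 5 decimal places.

-66.74792, 33.56250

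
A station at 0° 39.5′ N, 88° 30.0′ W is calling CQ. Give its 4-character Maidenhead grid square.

Add 180° to longitude and 90° to latitude: 91.50, 90.66.
Field: 91.50/20 → 4 → E, 90.66/10 → 9 → J; chars EJ.
Square: 11.50/2 → 5, 0.66/1 → 0; chars 50.

EJ50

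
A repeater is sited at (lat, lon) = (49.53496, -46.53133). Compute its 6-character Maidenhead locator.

Offset from 180°W / 90°S: lon 133.4687°, lat 139.5350°.
Field: lon ⌊133.4687/20⌋ = 6 → G; lat ⌊139.5350/10⌋ = 13 → N.
Square: lon ⌊13.4687/2⌋ = 6; lat ⌊9.5350/1⌋ = 9.
Subsquare: lon ⌊1.4687/0.0833333⌋ = 17 → r; lat ⌊0.5350/0.0416667⌋ = 12 → m.

GN69rm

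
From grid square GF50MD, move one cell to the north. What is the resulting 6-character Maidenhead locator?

GF50me

Latitude subsquare d = 3; +1 → 4 = e.
The longitude characters are unchanged.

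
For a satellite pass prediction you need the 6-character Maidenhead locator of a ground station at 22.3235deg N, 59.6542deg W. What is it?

GL02eh

Offset from 180°W / 90°S: lon 120.3458°, lat 112.3235°.
Field (20°×10°, letters A–R): 120.3458/20 → 6 → G, 112.3235/10 → 11 → L; chars GL.
Square (2°×1°, digits 0–9): 0.3458/2 → 0, 2.3235/1 → 2; chars 02.
Subsquare (5′×2.5′, letters a–x): 0.3458/0.0833333 → 4 → e, 0.3235/0.0416667 → 7 → h; chars eh.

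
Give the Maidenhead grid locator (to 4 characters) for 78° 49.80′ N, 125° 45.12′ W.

CQ78

Offset from 180°W / 90°S: lon 54.25°, lat 168.83°.
Field: 54.25/20 → 2 → C, 168.83/10 → 16 → Q; chars CQ.
Square: 14.25/2 → 7, 8.83/1 → 8; chars 78.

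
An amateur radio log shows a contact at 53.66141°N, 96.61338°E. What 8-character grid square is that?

Add 180° to longitude and 90° to latitude: 276.61338, 143.66141.
Field: 276.61338/20 → 13 → N, 143.66141/10 → 14 → O; chars NO.
Square: 16.61338/2 → 8, 3.66141/1 → 3; chars 83.
Subsquare: 0.61338/0.0833333 → 7 → h, 0.66141/0.0416667 → 15 → p; chars hp.
Extended square: 0.03005/0.00833333 → 3, 0.03641/0.00416667 → 8; chars 38.

NO83hp38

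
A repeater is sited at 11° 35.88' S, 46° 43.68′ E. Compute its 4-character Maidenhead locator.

LH38

Offset from 180°W / 90°S: lon 226.73°, lat 78.40°.
Field: 226.73/20 → 11 → L, 78.40/10 → 7 → H; chars LH.
Square: 6.73/2 → 3, 8.40/1 → 8; chars 38.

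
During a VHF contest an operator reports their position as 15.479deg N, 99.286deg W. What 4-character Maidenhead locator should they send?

EK05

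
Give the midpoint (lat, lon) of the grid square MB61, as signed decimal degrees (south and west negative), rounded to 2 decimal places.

-78.50, 73.00

Field M=12, B=1: +12·20° lon, +1·10° lat → SW at lon 60°, lat -80°.
Square 6, 1: +6·2° lon, +1·1° lat → SW at lon 72°, lat -79°.
Cell spans 2° lon × 1° lat. Centre is SW corner plus half of each.
latitude -78.50, longitude 73.00.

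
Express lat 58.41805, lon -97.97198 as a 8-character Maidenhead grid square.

Offset from 180°W / 90°S: lon 82.02802°, lat 148.41805°.
Field (20°×10°, letters A–R): 82.02802/20 → 4 → E, 148.41805/10 → 14 → O; chars EO.
Square (2°×1°, digits 0–9): 2.02802/2 → 1, 8.41805/1 → 8; chars 18.
Subsquare (5′×2.5′, letters a–x): 0.02802/0.0833333 → 0 → a, 0.41805/0.0416667 → 10 → k; chars ak.
Extended square (30″×15″, digits 0–9): 0.02802/0.00833333 → 3, 0.00138/0.00416667 → 0; chars 30.

EO18ak30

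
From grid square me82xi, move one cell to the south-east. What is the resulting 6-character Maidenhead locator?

ME92ah

Longitude subsquare x = 23; +1 → 24, wraps to 0 = a, carry into square.
Longitude square 8; +1 → 9.
Latitude subsquare i = 8; −1 → 7 = h.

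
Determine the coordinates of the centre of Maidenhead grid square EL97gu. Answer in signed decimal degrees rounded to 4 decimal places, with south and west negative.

Field E=4, L=11: +4·20° lon, +11·10° lat → SW at lon -100°, lat 20°.
Square 9, 7: +9·2° lon, +7·1° lat → SW at lon -82°, lat 27°.
Subsquare g=6, u=20: +6·0.0833333° lon, +20·0.0416667° lat → SW at lon -81.5°, lat 27.8333°.
Cell spans 0.0833333° lon × 0.0416667° lat. Centre is SW corner plus half of each.
latitude 27.8542, longitude -81.4583.

27.8542, -81.4583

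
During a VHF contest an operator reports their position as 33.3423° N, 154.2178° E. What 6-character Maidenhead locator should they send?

QM73ci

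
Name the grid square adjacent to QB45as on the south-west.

Longitude subsquare a = 0; −1 → -1, wraps to 23 = x, carry into square.
Longitude square 4; −1 → 3.
Latitude subsquare s = 18; −1 → 17 = r.

QB35xr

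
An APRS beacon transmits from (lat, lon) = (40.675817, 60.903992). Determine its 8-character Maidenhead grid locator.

Shift to the Maidenhead origin (180°W, 90°S): lon 240.90399, lat 130.67582.
Field: lon ⌊240.90399/20⌋ = 12 → M; lat ⌊130.67582/10⌋ = 13 → N.
Square: lon ⌊0.90399/2⌋ = 0; lat ⌊0.67582/1⌋ = 0.
Subsquare: lon ⌊0.90399/0.0833333⌋ = 10 → k; lat ⌊0.67582/0.0416667⌋ = 16 → q.
Extended square: lon ⌊0.07066/0.00833333⌋ = 8; lat ⌊0.00915/0.00416667⌋ = 2.

MN00kq82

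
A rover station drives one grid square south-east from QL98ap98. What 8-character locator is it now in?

QL98bp07

Longitude extended square 9; +1 → 10, wraps to 0, carry into subsquare.
Longitude subsquare a = 0; +1 → 1 = b.
Latitude extended square 8; −1 → 7.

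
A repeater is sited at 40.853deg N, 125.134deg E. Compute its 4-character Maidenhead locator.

PN20

Shift to the Maidenhead origin (180°W, 90°S): lon 305.13, lat 130.85.
Field: lon ⌊305.13/20⌋ = 15 → P; lat ⌊130.85/10⌋ = 13 → N.
Square: lon ⌊5.13/2⌋ = 2; lat ⌊0.85/1⌋ = 0.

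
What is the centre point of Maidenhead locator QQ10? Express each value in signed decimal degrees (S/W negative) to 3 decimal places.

Field Q=16, Q=16: +16·20° lon, +16·10° lat → SW at lon 140°, lat 70°.
Square 1, 0: +1·2° lon, +0·1° lat → SW at lon 142°, lat 70°.
Cell spans 2° lon × 1° lat. Centre is SW corner plus half of each.
latitude 70.500, longitude 143.000.

70.500, 143.000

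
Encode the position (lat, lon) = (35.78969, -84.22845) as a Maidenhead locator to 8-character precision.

Shift to the Maidenhead origin (180°W, 90°S): lon 95.77155, lat 125.78969.
Field: lon ⌊95.77155/20⌋ = 4 → E; lat ⌊125.78969/10⌋ = 12 → M.
Square: lon ⌊15.77155/2⌋ = 7; lat ⌊5.78969/1⌋ = 5.
Subsquare: lon ⌊1.77155/0.0833333⌋ = 21 → v; lat ⌊0.78969/0.0416667⌋ = 18 → s.
Extended square: lon ⌊0.02155/0.00833333⌋ = 2; lat ⌊0.03969/0.00416667⌋ = 9.

EM75vs29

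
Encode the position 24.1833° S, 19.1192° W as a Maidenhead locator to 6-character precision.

IG05kt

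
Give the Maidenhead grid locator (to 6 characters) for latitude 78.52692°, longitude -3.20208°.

IQ88jm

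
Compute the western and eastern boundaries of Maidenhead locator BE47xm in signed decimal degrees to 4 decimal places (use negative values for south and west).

-150.0833, -150.0000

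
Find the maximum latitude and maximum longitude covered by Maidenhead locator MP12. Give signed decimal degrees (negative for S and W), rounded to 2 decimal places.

Field M=12, P=15: +12·20° lon, +15·10° lat → SW at lon 60°, lat 60°.
Square 1, 2: +1·2° lon, +2·1° lat → SW at lon 62°, lat 62°.
Cell spans 2° lon × 1° lat. NE corner is SW corner plus one full cell.
latitude 63.00, longitude 64.00.

63.00, 64.00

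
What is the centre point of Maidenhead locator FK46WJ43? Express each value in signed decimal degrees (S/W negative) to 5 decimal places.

16.38958, -70.12917

Field F=5, K=10: +5·20° lon, +10·10° lat → SW at lon -80°, lat 10°.
Square 4, 6: +4·2° lon, +6·1° lat → SW at lon -72°, lat 16°.
Subsquare w=22, j=9: +22·0.0833333° lon, +9·0.0416667° lat → SW at lon -70.1667°, lat 16.375°.
Extended square 4, 3: +4·0.00833333° lon, +3·0.00416667° lat → SW at lon -70.1333°, lat 16.3875°.
Cell spans 0.00833333° lon × 0.00416667° lat. Centre is SW corner plus half of each.
latitude 16.38958, longitude -70.12917.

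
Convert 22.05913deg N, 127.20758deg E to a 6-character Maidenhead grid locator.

PL32ob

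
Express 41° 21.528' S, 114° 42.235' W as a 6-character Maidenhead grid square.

DE28pp

Shift to the Maidenhead origin (180°W, 90°S): lon 65.2961, lat 48.6412.
Field: 65.2961/20 → 3 → D, 48.6412/10 → 4 → E; chars DE.
Square: 5.2961/2 → 2, 8.6412/1 → 8; chars 28.
Subsquare: 1.2961/0.0833333 → 15 → p, 0.6412/0.0416667 → 15 → p; chars pp.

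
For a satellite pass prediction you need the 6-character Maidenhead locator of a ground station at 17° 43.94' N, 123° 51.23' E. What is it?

PK17wr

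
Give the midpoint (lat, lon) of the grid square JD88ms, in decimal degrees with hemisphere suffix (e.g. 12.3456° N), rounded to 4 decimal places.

51.2292° S, 17.0417° E

Field J=9, D=3: +9·20° lon, +3·10° lat → SW at lon 0°, lat -60°.
Square 8, 8: +8·2° lon, +8·1° lat → SW at lon 16°, lat -52°.
Subsquare m=12, s=18: +12·0.0833333° lon, +18·0.0416667° lat → SW at lon 17°, lat -51.25°.
Cell spans 0.0833333° lon × 0.0416667° lat. Centre is SW corner plus half of each.
latitude 51.2292° S, longitude 17.0417° E.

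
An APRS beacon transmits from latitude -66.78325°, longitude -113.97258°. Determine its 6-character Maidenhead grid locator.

DC33af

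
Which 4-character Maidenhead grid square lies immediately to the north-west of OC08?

Longitude square 0; −1 → -1, wraps to 9, carry into field.
Longitude field O = 14; −1 → 13 = N.
Latitude square 8; +1 → 9.

NC99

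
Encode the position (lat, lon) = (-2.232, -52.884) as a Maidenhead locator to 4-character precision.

Add 180° to longitude and 90° to latitude: 127.12, 87.77.
Field: 127.12/20 → 6 → G, 87.77/10 → 8 → I; chars GI.
Square: 7.12/2 → 3, 7.77/1 → 7; chars 37.

GI37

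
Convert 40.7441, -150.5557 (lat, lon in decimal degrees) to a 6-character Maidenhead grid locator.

Add 180° to longitude and 90° to latitude: 29.4443, 130.7441.
Field: lon ⌊29.4443/20⌋ = 1 → B; lat ⌊130.7441/10⌋ = 13 → N.
Square: lon ⌊9.4443/2⌋ = 4; lat ⌊0.7441/1⌋ = 0.
Subsquare: lon ⌊1.4443/0.0833333⌋ = 17 → r; lat ⌊0.7441/0.0416667⌋ = 17 → r.

BN40rr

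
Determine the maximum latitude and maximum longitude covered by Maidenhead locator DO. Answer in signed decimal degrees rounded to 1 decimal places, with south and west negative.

Field D=3, O=14: +3·20° lon, +14·10° lat → SW at lon -120°, lat 50°.
Cell spans 20° lon × 10° lat. NE corner is SW corner plus one full cell.
latitude 60.0, longitude -100.0.

60.0, -100.0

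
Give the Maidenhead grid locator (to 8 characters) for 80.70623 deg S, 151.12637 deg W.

BA49kh40

Offset from 180°W / 90°S: lon 28.87363°, lat 9.29377°.
Field (20°×10°, letters A–R): lon ⌊28.87363/20⌋ = 1 → B; lat ⌊9.29377/10⌋ = 0 → A.
Square (2°×1°, digits 0–9): lon ⌊8.87363/2⌋ = 4; lat ⌊9.29377/1⌋ = 9.
Subsquare (5′×2.5′, letters a–x): lon ⌊0.87363/0.0833333⌋ = 10 → k; lat ⌊0.29377/0.0416667⌋ = 7 → h.
Extended square (30″×15″, digits 0–9): lon ⌊0.04030/0.00833333⌋ = 4; lat ⌊0.00210/0.00416667⌋ = 0.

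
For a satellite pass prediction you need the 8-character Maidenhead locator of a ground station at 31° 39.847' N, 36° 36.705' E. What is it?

Offset from 180°W / 90°S: lon 216.61175°, lat 121.66412°.
Field: 216.61175/20 → 10 → K, 121.66412/10 → 12 → M; chars KM.
Square: 16.61175/2 → 8, 1.66412/1 → 1; chars 81.
Subsquare: 0.61175/0.0833333 → 7 → h, 0.66412/0.0416667 → 15 → p; chars hp.
Extended square: 0.02842/0.00833333 → 3, 0.03912/0.00416667 → 9; chars 39.

KM81hp39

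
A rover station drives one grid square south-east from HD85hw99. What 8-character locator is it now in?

Longitude extended square 9; +1 → 10, wraps to 0, carry into subsquare.
Longitude subsquare h = 7; +1 → 8 = i.
Latitude extended square 9; −1 → 8.

HD85iw08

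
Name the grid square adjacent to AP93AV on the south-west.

AP83xu

Longitude subsquare a = 0; −1 → -1, wraps to 23 = x, carry into square.
Longitude square 9; −1 → 8.
Latitude subsquare v = 21; −1 → 20 = u.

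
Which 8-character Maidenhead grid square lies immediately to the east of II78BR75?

Longitude extended square 7; +1 → 8.
The latitude characters are unchanged.

II78br85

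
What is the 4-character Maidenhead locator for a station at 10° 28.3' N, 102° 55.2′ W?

DK80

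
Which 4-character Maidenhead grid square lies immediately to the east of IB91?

JB01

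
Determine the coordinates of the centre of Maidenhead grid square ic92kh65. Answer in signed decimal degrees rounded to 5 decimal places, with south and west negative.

-67.68542, -1.11250

Field I=8, C=2: +8·20° lon, +2·10° lat → SW at lon -20°, lat -70°.
Square 9, 2: +9·2° lon, +2·1° lat → SW at lon -2°, lat -68°.
Subsquare k=10, h=7: +10·0.0833333° lon, +7·0.0416667° lat → SW at lon -1.16667°, lat -67.7083°.
Extended square 6, 5: +6·0.00833333° lon, +5·0.00416667° lat → SW at lon -1.11667°, lat -67.6875°.
Cell spans 0.00833333° lon × 0.00416667° lat. Centre is SW corner plus half of each.
latitude -67.68542, longitude -1.11250.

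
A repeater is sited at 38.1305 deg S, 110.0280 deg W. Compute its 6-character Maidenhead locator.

DF41xu

Add 180° to longitude and 90° to latitude: 69.9720, 51.8695.
Field (20°×10°, letters A–R): lon ⌊69.9720/20⌋ = 3 → D; lat ⌊51.8695/10⌋ = 5 → F.
Square (2°×1°, digits 0–9): lon ⌊9.9720/2⌋ = 4; lat ⌊1.8695/1⌋ = 1.
Subsquare (5′×2.5′, letters a–x): lon ⌊1.9720/0.0833333⌋ = 23 → x; lat ⌊0.8695/0.0416667⌋ = 20 → u.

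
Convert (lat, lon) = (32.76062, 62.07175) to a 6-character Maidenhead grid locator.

Shift to the Maidenhead origin (180°W, 90°S): lon 242.0718, lat 122.7606.
Field: lon ⌊242.0718/20⌋ = 12 → M; lat ⌊122.7606/10⌋ = 12 → M.
Square: lon ⌊2.0718/2⌋ = 1; lat ⌊2.7606/1⌋ = 2.
Subsquare: lon ⌊0.0718/0.0833333⌋ = 0 → a; lat ⌊0.7606/0.0416667⌋ = 18 → s.

MM12as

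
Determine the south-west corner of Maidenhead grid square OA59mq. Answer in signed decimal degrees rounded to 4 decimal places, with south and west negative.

-80.3333, 111.0000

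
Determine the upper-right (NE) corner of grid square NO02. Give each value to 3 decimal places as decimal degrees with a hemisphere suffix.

53.000° N, 82.000° E

Field N=13, O=14: +13·20° lon, +14·10° lat → SW at lon 80°, lat 50°.
Square 0, 2: +0·2° lon, +2·1° lat → SW at lon 80°, lat 52°.
Cell spans 2° lon × 1° lat. NE corner is SW corner plus one full cell.
latitude 53.000° N, longitude 82.000° E.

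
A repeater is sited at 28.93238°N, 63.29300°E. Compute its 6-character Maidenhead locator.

ML18pw

Shift to the Maidenhead origin (180°W, 90°S): lon 243.2930, lat 118.9324.
Field (20°×10°, letters A–R): 243.2930/20 → 12 → M, 118.9324/10 → 11 → L; chars ML.
Square (2°×1°, digits 0–9): 3.2930/2 → 1, 8.9324/1 → 8; chars 18.
Subsquare (5′×2.5′, letters a–x): 1.2930/0.0833333 → 15 → p, 0.9324/0.0416667 → 22 → w; chars pw.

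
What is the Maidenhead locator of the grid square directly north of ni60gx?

Latitude subsquare x = 23; +1 → 24, wraps to 0 = a, carry into square.
Latitude square 0; +1 → 1.
The longitude characters are unchanged.

NI61ga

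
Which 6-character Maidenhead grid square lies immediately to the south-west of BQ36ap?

BQ26xo

Longitude subsquare a = 0; −1 → -1, wraps to 23 = x, carry into square.
Longitude square 3; −1 → 2.
Latitude subsquare p = 15; −1 → 14 = o.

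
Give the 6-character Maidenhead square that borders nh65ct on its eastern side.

Longitude subsquare c = 2; +1 → 3 = d.
The latitude characters are unchanged.

NH65dt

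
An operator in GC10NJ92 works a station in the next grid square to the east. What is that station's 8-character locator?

GC10oj02

Longitude extended square 9; +1 → 10, wraps to 0, carry into subsquare.
Longitude subsquare n = 13; +1 → 14 = o.
The latitude characters are unchanged.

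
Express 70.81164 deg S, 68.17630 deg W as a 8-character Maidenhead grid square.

Offset from 180°W / 90°S: lon 111.82370°, lat 19.18836°.
Field: lon ⌊111.82370/20⌋ = 5 → F; lat ⌊19.18836/10⌋ = 1 → B.
Square: lon ⌊11.82370/2⌋ = 5; lat ⌊9.18836/1⌋ = 9.
Subsquare: lon ⌊1.82370/0.0833333⌋ = 21 → v; lat ⌊0.18836/0.0416667⌋ = 4 → e.
Extended square: lon ⌊0.07370/0.00833333⌋ = 8; lat ⌊0.02169/0.00416667⌋ = 5.

FB59ve85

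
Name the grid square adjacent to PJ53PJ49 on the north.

PJ53pk40

Latitude extended square 9; +1 → 10, wraps to 0, carry into subsquare.
Latitude subsquare j = 9; +1 → 10 = k.
The longitude characters are unchanged.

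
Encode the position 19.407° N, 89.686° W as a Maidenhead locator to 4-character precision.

Offset from 180°W / 90°S: lon 90.31°, lat 109.41°.
Field: lon ⌊90.31/20⌋ = 4 → E; lat ⌊109.41/10⌋ = 10 → K.
Square: lon ⌊10.31/2⌋ = 5; lat ⌊9.41/1⌋ = 9.

EK59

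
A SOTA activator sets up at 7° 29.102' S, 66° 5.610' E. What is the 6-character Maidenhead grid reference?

MI32bm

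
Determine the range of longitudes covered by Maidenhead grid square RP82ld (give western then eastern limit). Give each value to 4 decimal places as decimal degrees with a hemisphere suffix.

Field R=17, P=15: +17·20° lon, +15·10° lat → SW at lon 160°, lat 60°.
Square 8, 2: +8·2° lon, +2·1° lat → SW at lon 176°, lat 62°.
Subsquare l=11, d=3: +11·0.0833333° lon, +3·0.0416667° lat → SW at lon 176.917°, lat 62.125°.
Cell spans 0.0833333° lon × 0.0416667° lat.
west 176.9167° E, east 177.0000° E.

176.9167° E, 177.0000° E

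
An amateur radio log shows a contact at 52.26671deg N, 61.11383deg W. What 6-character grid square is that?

FO92kg

Offset from 180°W / 90°S: lon 118.8862°, lat 142.2667°.
Field: 118.8862/20 → 5 → F, 142.2667/10 → 14 → O; chars FO.
Square: 18.8862/2 → 9, 2.2667/1 → 2; chars 92.
Subsquare: 0.8862/0.0833333 → 10 → k, 0.2667/0.0416667 → 6 → g; chars kg.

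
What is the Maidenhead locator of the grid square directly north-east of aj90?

BJ01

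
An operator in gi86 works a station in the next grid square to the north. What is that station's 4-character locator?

GI87

Latitude square 6; +1 → 7.
The longitude characters are unchanged.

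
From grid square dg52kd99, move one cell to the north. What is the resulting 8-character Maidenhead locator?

DG52ke90

Latitude extended square 9; +1 → 10, wraps to 0, carry into subsquare.
Latitude subsquare d = 3; +1 → 4 = e.
The longitude characters are unchanged.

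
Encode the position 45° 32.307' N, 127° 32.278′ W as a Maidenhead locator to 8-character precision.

Shift to the Maidenhead origin (180°W, 90°S): lon 52.46203, lat 135.53845.
Field (20°×10°, letters A–R): 52.46203/20 → 2 → C, 135.53845/10 → 13 → N; chars CN.
Square (2°×1°, digits 0–9): 12.46203/2 → 6, 5.53845/1 → 5; chars 65.
Subsquare (5′×2.5′, letters a–x): 0.46203/0.0833333 → 5 → f, 0.53845/0.0416667 → 12 → m; chars fm.
Extended square (30″×15″, digits 0–9): 0.04537/0.00833333 → 5, 0.03845/0.00416667 → 9; chars 59.

CN65fm59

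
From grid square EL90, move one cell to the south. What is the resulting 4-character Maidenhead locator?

Latitude square 0; −1 → -1, wraps to 9, carry into field.
Latitude field L = 11; −1 → 10 = K.
The longitude characters are unchanged.

EK99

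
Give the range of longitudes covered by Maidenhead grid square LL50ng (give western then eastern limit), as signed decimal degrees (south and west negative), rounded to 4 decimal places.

51.0833, 51.1667

Field L=11, L=11: +11·20° lon, +11·10° lat → SW at lon 40°, lat 20°.
Square 5, 0: +5·2° lon, +0·1° lat → SW at lon 50°, lat 20°.
Subsquare n=13, g=6: +13·0.0833333° lon, +6·0.0416667° lat → SW at lon 51.0833°, lat 20.25°.
Cell spans 0.0833333° lon × 0.0416667° lat.
west 51.0833, east 51.1667.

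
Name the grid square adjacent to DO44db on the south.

Latitude subsquare b = 1; −1 → 0 = a.
The longitude characters are unchanged.

DO44da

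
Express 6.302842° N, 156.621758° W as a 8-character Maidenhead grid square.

Shift to the Maidenhead origin (180°W, 90°S): lon 23.37824, lat 96.30284.
Field: lon ⌊23.37824/20⌋ = 1 → B; lat ⌊96.30284/10⌋ = 9 → J.
Square: lon ⌊3.37824/2⌋ = 1; lat ⌊6.30284/1⌋ = 6.
Subsquare: lon ⌊1.37824/0.0833333⌋ = 16 → q; lat ⌊0.30284/0.0416667⌋ = 7 → h.
Extended square: lon ⌊0.04491/0.00833333⌋ = 5; lat ⌊0.01118/0.00416667⌋ = 2.

BJ16qh52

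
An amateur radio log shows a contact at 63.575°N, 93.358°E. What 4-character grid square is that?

NP63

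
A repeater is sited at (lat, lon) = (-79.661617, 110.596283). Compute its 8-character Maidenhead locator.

Offset from 180°W / 90°S: lon 290.59628°, lat 10.33838°.
Field: 290.59628/20 → 14 → O, 10.33838/10 → 1 → B; chars OB.
Square: 10.59628/2 → 5, 0.33838/1 → 0; chars 50.
Subsquare: 0.59628/0.0833333 → 7 → h, 0.33838/0.0416667 → 8 → i; chars hi.
Extended square: 0.01295/0.00833333 → 1, 0.00505/0.00416667 → 1; chars 11.

OB50hi11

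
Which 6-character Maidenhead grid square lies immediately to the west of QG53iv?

Longitude subsquare i = 8; −1 → 7 = h.
The latitude characters are unchanged.

QG53hv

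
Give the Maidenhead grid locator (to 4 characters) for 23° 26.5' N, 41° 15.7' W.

Add 180° to longitude and 90° to latitude: 138.74, 113.44.
Field: 138.74/20 → 6 → G, 113.44/10 → 11 → L; chars GL.
Square: 18.74/2 → 9, 3.44/1 → 3; chars 93.

GL93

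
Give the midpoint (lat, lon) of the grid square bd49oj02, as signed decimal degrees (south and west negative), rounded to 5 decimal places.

-50.61458, -150.82917

Field B=1, D=3: +1·20° lon, +3·10° lat → SW at lon -160°, lat -60°.
Square 4, 9: +4·2° lon, +9·1° lat → SW at lon -152°, lat -51°.
Subsquare o=14, j=9: +14·0.0833333° lon, +9·0.0416667° lat → SW at lon -150.833°, lat -50.625°.
Extended square 0, 2: +0·0.00833333° lon, +2·0.00416667° lat → SW at lon -150.833°, lat -50.6167°.
Cell spans 0.00833333° lon × 0.00416667° lat. Centre is SW corner plus half of each.
latitude -50.61458, longitude -150.82917.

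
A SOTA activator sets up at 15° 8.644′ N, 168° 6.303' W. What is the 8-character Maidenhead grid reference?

Add 180° to longitude and 90° to latitude: 11.89495, 105.14407.
Field: 11.89495/20 → 0 → A, 105.14407/10 → 10 → K; chars AK.
Square: 11.89495/2 → 5, 5.14407/1 → 5; chars 55.
Subsquare: 1.89495/0.0833333 → 22 → w, 0.14407/0.0416667 → 3 → d; chars wd.
Extended square: 0.06162/0.00833333 → 7, 0.01907/0.00416667 → 4; chars 74.

AK55wd74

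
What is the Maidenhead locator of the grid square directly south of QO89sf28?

QO89sf27

Latitude extended square 8; −1 → 7.
The longitude characters are unchanged.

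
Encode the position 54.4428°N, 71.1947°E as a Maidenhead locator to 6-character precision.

MO54ok

Offset from 180°W / 90°S: lon 251.1947°, lat 144.4428°.
Field: lon ⌊251.1947/20⌋ = 12 → M; lat ⌊144.4428/10⌋ = 14 → O.
Square: lon ⌊11.1947/2⌋ = 5; lat ⌊4.4428/1⌋ = 4.
Subsquare: lon ⌊1.1947/0.0833333⌋ = 14 → o; lat ⌊0.4428/0.0416667⌋ = 10 → k.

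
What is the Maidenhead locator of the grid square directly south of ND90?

Latitude square 0; −1 → -1, wraps to 9, carry into field.
Latitude field D = 3; −1 → 2 = C.
The longitude characters are unchanged.

NC99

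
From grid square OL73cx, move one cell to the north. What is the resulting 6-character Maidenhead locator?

Latitude subsquare x = 23; +1 → 24, wraps to 0 = a, carry into square.
Latitude square 3; +1 → 4.
The longitude characters are unchanged.

OL74ca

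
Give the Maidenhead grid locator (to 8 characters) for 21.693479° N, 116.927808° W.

Shift to the Maidenhead origin (180°W, 90°S): lon 63.07219, lat 111.69348.
Field: lon ⌊63.07219/20⌋ = 3 → D; lat ⌊111.69348/10⌋ = 11 → L.
Square: lon ⌊3.07219/2⌋ = 1; lat ⌊1.69348/1⌋ = 1.
Subsquare: lon ⌊1.07219/0.0833333⌋ = 12 → m; lat ⌊0.69348/0.0416667⌋ = 16 → q.
Extended square: lon ⌊0.07219/0.00833333⌋ = 8; lat ⌊0.02681/0.00416667⌋ = 6.

DL11mq86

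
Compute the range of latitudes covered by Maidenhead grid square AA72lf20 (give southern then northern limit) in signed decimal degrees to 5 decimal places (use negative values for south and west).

Field A=0, A=0: +0·20° lon, +0·10° lat → SW at lon -180°, lat -90°.
Square 7, 2: +7·2° lon, +2·1° lat → SW at lon -166°, lat -88°.
Subsquare l=11, f=5: +11·0.0833333° lon, +5·0.0416667° lat → SW at lon -165.083°, lat -87.7917°.
Extended square 2, 0: +2·0.00833333° lon, +0·0.00416667° lat → SW at lon -165.067°, lat -87.7917°.
Cell spans 0.00833333° lon × 0.00416667° lat.
south -87.79167, north -87.78750.

-87.79167, -87.78750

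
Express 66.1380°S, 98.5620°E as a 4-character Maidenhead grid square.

Offset from 180°W / 90°S: lon 278.56°, lat 23.86°.
Field: 278.56/20 → 13 → N, 23.86/10 → 2 → C; chars NC.
Square: 18.56/2 → 9, 3.86/1 → 3; chars 93.

NC93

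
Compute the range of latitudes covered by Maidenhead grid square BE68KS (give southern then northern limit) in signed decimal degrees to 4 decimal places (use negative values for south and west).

-41.2500, -41.2083

Field B=1, E=4: +1·20° lon, +4·10° lat → SW at lon -160°, lat -50°.
Square 6, 8: +6·2° lon, +8·1° lat → SW at lon -148°, lat -42°.
Subsquare k=10, s=18: +10·0.0833333° lon, +18·0.0416667° lat → SW at lon -147.167°, lat -41.25°.
Cell spans 0.0833333° lon × 0.0416667° lat.
south -41.2500, north -41.2083.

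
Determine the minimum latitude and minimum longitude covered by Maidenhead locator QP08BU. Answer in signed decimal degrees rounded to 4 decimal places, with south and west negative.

68.8333, 140.0833

Field Q=16, P=15: +16·20° lon, +15·10° lat → SW at lon 140°, lat 60°.
Square 0, 8: +0·2° lon, +8·1° lat → SW at lon 140°, lat 68°.
Subsquare b=1, u=20: +1·0.0833333° lon, +20·0.0416667° lat → SW at lon 140.083°, lat 68.8333°.
latitude 68.8333, longitude 140.0833.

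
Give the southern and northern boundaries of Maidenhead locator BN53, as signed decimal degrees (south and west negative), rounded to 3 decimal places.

Field B=1, N=13: +1·20° lon, +13·10° lat → SW at lon -160°, lat 40°.
Square 5, 3: +5·2° lon, +3·1° lat → SW at lon -150°, lat 43°.
Cell spans 2° lon × 1° lat.
south 43.000, north 44.000.

43.000, 44.000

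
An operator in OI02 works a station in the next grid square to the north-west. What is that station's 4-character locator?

Longitude square 0; −1 → -1, wraps to 9, carry into field.
Longitude field O = 14; −1 → 13 = N.
Latitude square 2; +1 → 3.

NI93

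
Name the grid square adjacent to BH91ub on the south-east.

BH91va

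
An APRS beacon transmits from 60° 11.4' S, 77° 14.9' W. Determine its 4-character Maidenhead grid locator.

FC19

Add 180° to longitude and 90° to latitude: 102.75, 29.81.
Field (20°×10°, letters A–R): lon ⌊102.75/20⌋ = 5 → F; lat ⌊29.81/10⌋ = 2 → C.
Square (2°×1°, digits 0–9): lon ⌊2.75/2⌋ = 1; lat ⌊9.81/1⌋ = 9.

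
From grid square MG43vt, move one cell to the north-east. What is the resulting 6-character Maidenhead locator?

MG43wu

Longitude subsquare v = 21; +1 → 22 = w.
Latitude subsquare t = 19; +1 → 20 = u.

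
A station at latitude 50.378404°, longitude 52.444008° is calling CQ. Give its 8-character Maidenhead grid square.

LO60fj30

Shift to the Maidenhead origin (180°W, 90°S): lon 232.44401, lat 140.37840.
Field: lon ⌊232.44401/20⌋ = 11 → L; lat ⌊140.37840/10⌋ = 14 → O.
Square: lon ⌊12.44401/2⌋ = 6; lat ⌊0.37840/1⌋ = 0.
Subsquare: lon ⌊0.44401/0.0833333⌋ = 5 → f; lat ⌊0.37840/0.0416667⌋ = 9 → j.
Extended square: lon ⌊0.02734/0.00833333⌋ = 3; lat ⌊0.00340/0.00416667⌋ = 0.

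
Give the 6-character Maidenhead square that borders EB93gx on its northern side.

EB94ga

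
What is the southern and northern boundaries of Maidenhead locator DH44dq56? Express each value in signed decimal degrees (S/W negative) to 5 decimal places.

-15.30833, -15.30417

Field D=3, H=7: +3·20° lon, +7·10° lat → SW at lon -120°, lat -20°.
Square 4, 4: +4·2° lon, +4·1° lat → SW at lon -112°, lat -16°.
Subsquare d=3, q=16: +3·0.0833333° lon, +16·0.0416667° lat → SW at lon -111.75°, lat -15.3333°.
Extended square 5, 6: +5·0.00833333° lon, +6·0.00416667° lat → SW at lon -111.708°, lat -15.3083°.
Cell spans 0.00833333° lon × 0.00416667° lat.
south -15.30833, north -15.30417.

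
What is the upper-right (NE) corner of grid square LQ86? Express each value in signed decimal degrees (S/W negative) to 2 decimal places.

77.00, 58.00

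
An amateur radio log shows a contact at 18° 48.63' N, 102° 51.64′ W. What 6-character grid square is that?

Add 180° to longitude and 90° to latitude: 77.1393, 108.8105.
Field: lon ⌊77.1393/20⌋ = 3 → D; lat ⌊108.8105/10⌋ = 10 → K.
Square: lon ⌊17.1393/2⌋ = 8; lat ⌊8.8105/1⌋ = 8.
Subsquare: lon ⌊1.1393/0.0833333⌋ = 13 → n; lat ⌊0.8105/0.0416667⌋ = 19 → t.

DK88nt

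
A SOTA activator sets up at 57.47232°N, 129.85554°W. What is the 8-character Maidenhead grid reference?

Shift to the Maidenhead origin (180°W, 90°S): lon 50.14446, lat 147.47232.
Field: lon ⌊50.14446/20⌋ = 2 → C; lat ⌊147.47232/10⌋ = 14 → O.
Square: lon ⌊10.14446/2⌋ = 5; lat ⌊7.47232/1⌋ = 7.
Subsquare: lon ⌊0.14446/0.0833333⌋ = 1 → b; lat ⌊0.47232/0.0416667⌋ = 11 → l.
Extended square: lon ⌊0.06113/0.00833333⌋ = 7; lat ⌊0.01399/0.00416667⌋ = 3.

CO57bl73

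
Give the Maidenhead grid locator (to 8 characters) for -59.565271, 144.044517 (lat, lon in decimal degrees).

Add 180° to longitude and 90° to latitude: 324.04452, 30.43473.
Field: lon ⌊324.04452/20⌋ = 16 → Q; lat ⌊30.43473/10⌋ = 3 → D.
Square: lon ⌊4.04452/2⌋ = 2; lat ⌊0.43473/1⌋ = 0.
Subsquare: lon ⌊0.04452/0.0833333⌋ = 0 → a; lat ⌊0.43473/0.0416667⌋ = 10 → k.
Extended square: lon ⌊0.04452/0.00833333⌋ = 5; lat ⌊0.01806/0.00416667⌋ = 4.

QD20ak54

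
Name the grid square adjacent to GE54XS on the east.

GE64as

Longitude subsquare x = 23; +1 → 24, wraps to 0 = a, carry into square.
Longitude square 5; +1 → 6.
The latitude characters are unchanged.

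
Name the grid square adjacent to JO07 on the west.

IO97

Longitude square 0; −1 → -1, wraps to 9, carry into field.
Longitude field J = 9; −1 → 8 = I.
The latitude characters are unchanged.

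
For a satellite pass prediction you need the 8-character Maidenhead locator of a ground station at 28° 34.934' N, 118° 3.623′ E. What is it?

OL98an79

Offset from 180°W / 90°S: lon 298.06038°, lat 118.58223°.
Field: 298.06038/20 → 14 → O, 118.58223/10 → 11 → L; chars OL.
Square: 18.06038/2 → 9, 8.58223/1 → 8; chars 98.
Subsquare: 0.06038/0.0833333 → 0 → a, 0.58223/0.0416667 → 13 → n; chars an.
Extended square: 0.06038/0.00833333 → 7, 0.04057/0.00416667 → 9; chars 79.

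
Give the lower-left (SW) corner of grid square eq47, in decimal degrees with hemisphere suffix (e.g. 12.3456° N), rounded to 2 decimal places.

Field E=4, Q=16: +4·20° lon, +16·10° lat → SW at lon -100°, lat 70°.
Square 4, 7: +4·2° lon, +7·1° lat → SW at lon -92°, lat 77°.
latitude 77.00° N, longitude 92.00° W.

77.00° N, 92.00° W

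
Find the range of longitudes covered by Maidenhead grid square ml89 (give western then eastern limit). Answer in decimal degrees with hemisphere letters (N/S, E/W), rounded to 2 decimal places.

76.00° E, 78.00° E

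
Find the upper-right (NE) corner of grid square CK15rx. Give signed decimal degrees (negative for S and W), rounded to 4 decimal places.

Field C=2, K=10: +2·20° lon, +10·10° lat → SW at lon -140°, lat 10°.
Square 1, 5: +1·2° lon, +5·1° lat → SW at lon -138°, lat 15°.
Subsquare r=17, x=23: +17·0.0833333° lon, +23·0.0416667° lat → SW at lon -136.583°, lat 15.9583°.
Cell spans 0.0833333° lon × 0.0416667° lat. NE corner is SW corner plus one full cell.
latitude 16.0000, longitude -136.5000.

16.0000, -136.5000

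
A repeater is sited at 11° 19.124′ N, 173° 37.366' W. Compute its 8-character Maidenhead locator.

AK31eh56

Offset from 180°W / 90°S: lon 6.37723°, lat 101.31873°.
Field (20°×10°, letters A–R): lon ⌊6.37723/20⌋ = 0 → A; lat ⌊101.31873/10⌋ = 10 → K.
Square (2°×1°, digits 0–9): lon ⌊6.37723/2⌋ = 3; lat ⌊1.31873/1⌋ = 1.
Subsquare (5′×2.5′, letters a–x): lon ⌊0.37723/0.0833333⌋ = 4 → e; lat ⌊0.31873/0.0416667⌋ = 7 → h.
Extended square (30″×15″, digits 0–9): lon ⌊0.04390/0.00833333⌋ = 5; lat ⌊0.02707/0.00416667⌋ = 6.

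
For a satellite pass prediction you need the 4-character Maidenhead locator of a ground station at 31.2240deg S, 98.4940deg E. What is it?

NF98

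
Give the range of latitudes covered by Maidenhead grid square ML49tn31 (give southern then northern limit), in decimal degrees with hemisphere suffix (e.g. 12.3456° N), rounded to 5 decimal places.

Field M=12, L=11: +12·20° lon, +11·10° lat → SW at lon 60°, lat 20°.
Square 4, 9: +4·2° lon, +9·1° lat → SW at lon 68°, lat 29°.
Subsquare t=19, n=13: +19·0.0833333° lon, +13·0.0416667° lat → SW at lon 69.5833°, lat 29.5417°.
Extended square 3, 1: +3·0.00833333° lon, +1·0.00416667° lat → SW at lon 69.6083°, lat 29.5458°.
Cell spans 0.00833333° lon × 0.00416667° lat.
south 29.54583° N, north 29.55000° N.

29.54583° N, 29.55000° N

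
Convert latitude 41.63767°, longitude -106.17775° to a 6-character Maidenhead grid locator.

DN61vp

Offset from 180°W / 90°S: lon 73.8222°, lat 131.6377°.
Field (20°×10°, letters A–R): 73.8222/20 → 3 → D, 131.6377/10 → 13 → N; chars DN.
Square (2°×1°, digits 0–9): 13.8222/2 → 6, 1.6377/1 → 1; chars 61.
Subsquare (5′×2.5′, letters a–x): 1.8222/0.0833333 → 21 → v, 0.6377/0.0416667 → 15 → p; chars vp.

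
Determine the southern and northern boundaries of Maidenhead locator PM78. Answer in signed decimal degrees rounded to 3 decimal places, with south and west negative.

38.000, 39.000

Field P=15, M=12: +15·20° lon, +12·10° lat → SW at lon 120°, lat 30°.
Square 7, 8: +7·2° lon, +8·1° lat → SW at lon 134°, lat 38°.
Cell spans 2° lon × 1° lat.
south 38.000, north 39.000.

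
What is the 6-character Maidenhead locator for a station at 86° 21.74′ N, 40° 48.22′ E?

LR06ji

Shift to the Maidenhead origin (180°W, 90°S): lon 220.8037, lat 176.3623.
Field (20°×10°, letters A–R): 220.8037/20 → 11 → L, 176.3623/10 → 17 → R; chars LR.
Square (2°×1°, digits 0–9): 0.8037/2 → 0, 6.3623/1 → 6; chars 06.
Subsquare (5′×2.5′, letters a–x): 0.8037/0.0833333 → 9 → j, 0.3623/0.0416667 → 8 → i; chars ji.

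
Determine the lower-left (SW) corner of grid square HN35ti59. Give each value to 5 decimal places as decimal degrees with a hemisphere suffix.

45.37083° N, 32.37500° W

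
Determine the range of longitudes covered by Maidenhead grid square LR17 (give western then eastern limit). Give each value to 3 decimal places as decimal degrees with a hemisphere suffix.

Field L=11, R=17: +11·20° lon, +17·10° lat → SW at lon 40°, lat 80°.
Square 1, 7: +1·2° lon, +7·1° lat → SW at lon 42°, lat 87°.
Cell spans 2° lon × 1° lat.
west 42.000° E, east 44.000° E.

42.000° E, 44.000° E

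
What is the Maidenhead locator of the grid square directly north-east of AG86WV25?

AG86wv36

Longitude extended square 2; +1 → 3.
Latitude extended square 5; +1 → 6.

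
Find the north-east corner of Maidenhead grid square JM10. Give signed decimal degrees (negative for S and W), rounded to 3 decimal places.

31.000, 4.000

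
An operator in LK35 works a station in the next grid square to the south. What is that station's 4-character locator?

LK34

Latitude square 5; −1 → 4.
The longitude characters are unchanged.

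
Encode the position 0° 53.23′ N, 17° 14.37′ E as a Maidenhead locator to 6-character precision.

JJ80ov

Add 180° to longitude and 90° to latitude: 197.2395, 90.8872.
Field: 197.2395/20 → 9 → J, 90.8872/10 → 9 → J; chars JJ.
Square: 17.2395/2 → 8, 0.8872/1 → 0; chars 80.
Subsquare: 1.2395/0.0833333 → 14 → o, 0.8872/0.0416667 → 21 → v; chars ov.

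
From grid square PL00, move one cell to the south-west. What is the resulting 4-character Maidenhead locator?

Longitude square 0; −1 → -1, wraps to 9, carry into field.
Longitude field P = 15; −1 → 14 = O.
Latitude square 0; −1 → -1, wraps to 9, carry into field.
Latitude field L = 11; −1 → 10 = K.

OK99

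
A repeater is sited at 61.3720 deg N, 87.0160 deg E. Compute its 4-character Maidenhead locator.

NP31

Add 180° to longitude and 90° to latitude: 267.02, 151.37.
Field: 267.02/20 → 13 → N, 151.37/10 → 15 → P; chars NP.
Square: 7.02/2 → 3, 1.37/1 → 1; chars 31.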